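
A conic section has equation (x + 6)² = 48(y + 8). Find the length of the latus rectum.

48

Vertex (-6, -8); 4p = 48 so p = 12. Opens up.
Latus rectum length = |4p| = 48.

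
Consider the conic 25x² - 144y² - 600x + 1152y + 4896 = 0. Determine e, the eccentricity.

Group the x- and y-terms: 25(x² - 24x) -144(y² - 8y) = -4896
Completing the square gives 25(x - 12)² -144(y - 4)² = -4896 + 3600 - 2304 = -3600.
Divide through by -3600 to get (y - 4)²/25 - (x - 12)²/144 = 1.
Hyperbola, center (12, 4), transverse axis vertical; a² = 25, b² = 144.
c² = a² + b² = 169, so c = 13.
e = c/a = 13/5.

e = 13/5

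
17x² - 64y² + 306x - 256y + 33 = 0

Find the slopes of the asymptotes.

√17/8 and -√17/8

Group the x- and y-terms: 17(x² + 18x) -64(y² + 4y) = -33
Complete the square in x and y: 17(x + 9)² -64(y + 2)² = -33 + 1377 - 256 = 1088
Divide by 1088: (x + 9)²/64 - (y + 2)²/17 = 1
Hyperbola, center (-9, -2), transverse axis horizontal; a² = 64, b² = 17.
For a horizontal hyperbola the asymptotes have slope ±b/a.
Here that is ±√17/8.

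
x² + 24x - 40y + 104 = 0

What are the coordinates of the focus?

Only x is squared. Complete the square in x: (x + 12)² = 40(y + 1).
Vertex (-12, -1); 4p = 40 so p = 10. Opens up.
Focus is p units from the vertex along the axis: (h, k + p).

(-12, 9)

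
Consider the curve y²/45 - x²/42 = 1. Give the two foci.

(0, 0 - √87) and (0, 0 + √87)

Center (0, 0). The positive term is the y-term, so the transverse axis is vertical; a² = 45, b² = 42.
c² = a² + b² = 45 + 42 = 87, so c = √87.
Foci lie on the vertical axis through the center: (h, k ± c).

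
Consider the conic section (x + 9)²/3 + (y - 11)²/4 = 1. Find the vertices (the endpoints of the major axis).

(-9, 9) and (-9, 13)

Center (-9, 11). The larger denominator 4 sits under the y-term, so the major axis is vertical; a² = 4, b² = 3.
a = 2. Vertices at (h, k ± a).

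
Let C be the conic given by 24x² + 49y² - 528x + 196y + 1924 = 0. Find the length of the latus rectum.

Rearranging, 24(x² - 22x) + 49(y² + 4y) = -1924.
24(x - 11)² + 49(y + 2)² = -1924 + 2904 + 196 = 1176
Divide by 1176: (x - 11)²/49 + (y + 2)²/24 = 1
Ellipse, center (11, -2), major axis horizontal; a² = 49, b² = 24.
Latus rectum length = 2b²/a = 2·24/7 = 48/7.

48/7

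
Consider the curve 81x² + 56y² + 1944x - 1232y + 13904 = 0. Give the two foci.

(-12, 6) and (-12, 16)

Collect terms: 81(x² + 24x) + 56(y² - 22y) = -13904
Complete the square in x and y: 81(x + 12)² + 56(y - 11)² = -13904 + 11664 + 6776 = 4536
Divide through by 4536 to get (x + 12)²/56 + (y - 11)²/81 = 1.
Ellipse, center (-12, 11), major axis vertical; a² = 81, b² = 56.
c² = a² - b² = 81 - 56 = 25, so c = 5.
Foci lie on the vertical axis through the center: (h, k ± c).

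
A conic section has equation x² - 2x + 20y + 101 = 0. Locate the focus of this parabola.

Only x is squared. Complete the square in x: (x - 1)² = -20(y + 5).
Vertex (1, -5); 4p = -20 so p = -5. Opens down.
Focus is p units from the vertex along the axis: (h, k + p).

(1, -10)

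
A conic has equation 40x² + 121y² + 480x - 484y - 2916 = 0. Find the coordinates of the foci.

(-15, 2) and (3, 2)

Rearranging, 40(x² + 12x) + 121(y² - 4y) = 2916.
Complete the square in x and y: 40(x + 6)² + 121(y - 2)² = 2916 + 1440 + 484 = 4840
Divide through by 4840 to get (x + 6)²/121 + (y - 2)²/40 = 1.
Ellipse, center (-6, 2), major axis horizontal; a² = 121, b² = 40.
c² = a² - b² = 121 - 40 = 81, so c = 9.
Foci lie on the horizontal axis through the center: (h ± c, k).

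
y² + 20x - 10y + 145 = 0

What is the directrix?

Only y is squared. Complete the square in y: (y - 5)² = -20(x + 6).
Vertex (-6, 5); 4p = -20 so p = -5. Opens left.
Directrix is the vertical line x = h − p = -6 − (-5) = -1.

x = -1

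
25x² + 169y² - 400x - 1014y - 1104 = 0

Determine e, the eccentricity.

e = 12/13

Collect terms: 25(x² - 16x) + 169(y² - 6y) = 1104
Complete the square in x and y: 25(x - 8)² + 169(y - 3)² = 1104 + 1600 + 1521 = 4225
Dividing both sides by 4225: (x - 8)²/169 + (y - 3)²/25 = 1
Ellipse, center (8, 3), major axis horizontal; a² = 169, b² = 25.
c² = a² - b² = 144, so c = 12.
e = c/a = 12/13.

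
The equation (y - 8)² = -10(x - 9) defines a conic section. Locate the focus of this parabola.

(13/2, 8)

Vertex (9, 8); 4p = -10 so p = -5/2. Opens left.
Focus is p units from the vertex along the axis: (h + p, k).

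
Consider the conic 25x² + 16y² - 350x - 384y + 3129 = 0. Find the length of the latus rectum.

32/5

25(x² - 14x) + 16(y² - 24y) = -3129
Completing the square gives 25(x - 7)² + 16(y - 12)² = -3129 + 1225 + 2304 = 400.
Dividing both sides by 400: (x - 7)²/16 + (y - 12)²/25 = 1
Ellipse, center (7, 12), major axis vertical; a² = 25, b² = 16.
Latus rectum length = 2b²/a = 2·16/5 = 32/5.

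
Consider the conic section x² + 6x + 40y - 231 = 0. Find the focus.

Only x is squared. Complete the square in x: (x + 3)² = -40(y - 6).
Vertex (-3, 6); 4p = -40 so p = -10. Opens down.
Focus is p units from the vertex along the axis: (h, k + p).

(-3, -4)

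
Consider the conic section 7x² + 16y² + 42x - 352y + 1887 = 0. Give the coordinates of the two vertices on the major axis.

Rearranging, 7(x² + 6x) + 16(y² - 22y) = -1887.
Completing the square gives 7(x + 3)² + 16(y - 11)² = -1887 + 63 + 1936 = 112.
Dividing both sides by 112: (x + 3)²/16 + (y - 11)²/7 = 1
Ellipse, center (-3, 11), major axis horizontal; a² = 16, b² = 7.
a = 4. Vertices at (h ± a, k).

(-7, 11) and (1, 11)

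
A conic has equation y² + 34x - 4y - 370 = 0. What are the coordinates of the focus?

Only y is squared. Complete the square in y: (y - 2)² = -34(x - 11).
Vertex (11, 2); 4p = -34 so p = -17/2. Opens left.
Focus is p units from the vertex along the axis: (h + p, k).

(5/2, 2)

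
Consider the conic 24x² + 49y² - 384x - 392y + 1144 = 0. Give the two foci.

Collect terms: 24(x² - 16x) + 49(y² - 8y) = -1144
24(x - 8)² + 49(y - 4)² = -1144 + 1536 + 784 = 1176
Divide through by 1176 to get (x - 8)²/49 + (y - 4)²/24 = 1.
Ellipse, center (8, 4), major axis horizontal; a² = 49, b² = 24.
c² = a² - b² = 49 - 24 = 25, so c = 5.
Foci lie on the horizontal axis through the center: (h ± c, k).

(3, 4) and (13, 4)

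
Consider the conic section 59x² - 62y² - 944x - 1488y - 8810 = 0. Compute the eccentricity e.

Collect terms: 59(x² - 16x) -62(y² + 24y) = 8810
Complete the square in x and y: 59(x - 8)² -62(y + 12)² = 8810 + 3776 - 8928 = 3658
Divide by 3658: (x - 8)²/62 - (y + 12)²/59 = 1
Hyperbola, center (8, -12), transverse axis horizontal; a² = 62, b² = 59.
c² = a² + b² = 121, so c = 11.
e = c/a = 11/√62 = 11√62/62.

e = 11√62/62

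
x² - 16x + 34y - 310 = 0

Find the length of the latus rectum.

34

Only x is squared. Complete the square in x: (x - 8)² = -34(y - 11).
Vertex (8, 11); 4p = -34 so p = -17/2. Opens down.
Latus rectum length = |4p| = 34.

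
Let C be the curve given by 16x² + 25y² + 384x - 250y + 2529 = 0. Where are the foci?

16(x² + 24x) + 25(y² - 10y) = -2529
16(x + 12)² + 25(y - 5)² = -2529 + 2304 + 625 = 400
Divide through by 400 to get (x + 12)²/25 + (y - 5)²/16 = 1.
Ellipse, center (-12, 5), major axis horizontal; a² = 25, b² = 16.
c² = a² - b² = 25 - 16 = 9, so c = 3.
Foci lie on the horizontal axis through the center: (h ± c, k).

(-15, 5) and (-9, 5)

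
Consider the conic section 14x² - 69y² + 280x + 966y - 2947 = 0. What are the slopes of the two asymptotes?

√966/69 and -√966/69

Collect terms: 14(x² + 20x) -69(y² - 14y) = 2947
Complete the square in x and y: 14(x + 10)² -69(y - 7)² = 2947 + 1400 - 3381 = 966
Divide through by 966 to get (x + 10)²/69 - (y - 7)²/14 = 1.
Hyperbola, center (-10, 7), transverse axis horizontal; a² = 69, b² = 14.
For a horizontal hyperbola the asymptotes have slope ±b/a.
Here that is ±√14/√69 = ±√966/69.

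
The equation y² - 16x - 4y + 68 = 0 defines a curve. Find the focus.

Only y is squared. Complete the square in y: (y - 2)² = 16(x - 4).
Vertex (4, 2); 4p = 16 so p = 4. Opens right.
Focus is p units from the vertex along the axis: (h + p, k).

(8, 2)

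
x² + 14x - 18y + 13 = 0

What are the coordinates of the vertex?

(-7, -2)

Only x is squared. Complete the square in x: (x + 7)² = 18(y + 2).
Vertex (-7, -2); 4p = 18 so p = 9/2. Opens up.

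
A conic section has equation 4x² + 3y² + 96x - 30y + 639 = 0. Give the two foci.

(-12, 4) and (-12, 6)

Rearranging, 4(x² + 24x) + 3(y² - 10y) = -639.
Complete the square in x and y: 4(x + 12)² + 3(y - 5)² = -639 + 576 + 75 = 12
Dividing both sides by 12: (x + 12)²/3 + (y - 5)²/4 = 1
Ellipse, center (-12, 5), major axis vertical; a² = 4, b² = 3.
c² = a² - b² = 4 - 3 = 1, so c = 1.
Foci lie on the vertical axis through the center: (h, k ± c).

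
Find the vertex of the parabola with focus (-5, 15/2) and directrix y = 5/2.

(-5, 5)

The vertex is the midpoint between the focus and the directrix along the axis of symmetry.
Axis is vertical (directrix is horizontal). Vertex y-coordinate = (15/2 + 5/2)/2 = 5; x-coordinate = -5.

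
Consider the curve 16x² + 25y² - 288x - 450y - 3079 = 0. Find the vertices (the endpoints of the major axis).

(-11, 9) and (29, 9)

16(x² - 18x) + 25(y² - 18y) = 3079
Complete the square: 16(x - 9)² + 25(y - 9)² = 3079 + 1296 + 2025 = 6400
Divide through by 6400 to get (x - 9)²/400 + (y - 9)²/256 = 1.
Ellipse, center (9, 9), major axis horizontal; a² = 400, b² = 256.
a = 20. Vertices at (h ± a, k).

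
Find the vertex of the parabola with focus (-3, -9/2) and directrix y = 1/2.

The vertex is the midpoint between the focus and the directrix along the axis of symmetry.
Axis is vertical (directrix is horizontal). Vertex y-coordinate = (-9/2 + 1/2)/2 = -2; x-coordinate = -3.

(-3, -2)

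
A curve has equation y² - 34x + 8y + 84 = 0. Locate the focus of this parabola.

Only y is squared. Complete the square in y: (y + 4)² = 34(x - 2).
Vertex (2, -4); 4p = 34 so p = 17/2. Opens right.
Focus is p units from the vertex along the axis: (h + p, k).

(21/2, -4)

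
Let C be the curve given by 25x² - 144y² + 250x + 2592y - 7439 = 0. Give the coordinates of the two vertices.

Group the x- and y-terms: 25(x² + 10x) -144(y² - 18y) = 7439
25(x + 5)² -144(y - 9)² = 7439 + 625 - 11664 = -3600
Divide by -3600: (y - 9)²/25 - (x + 5)²/144 = 1
Hyperbola, center (-5, 9), transverse axis vertical; a² = 25, b² = 144.
a = 5. Vertices at (h, k ± a).

(-5, 4) and (-5, 14)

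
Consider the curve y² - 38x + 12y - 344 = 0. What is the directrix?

x = -39/2

Only y is squared. Complete the square in y: (y + 6)² = 38(x + 10).
Vertex (-10, -6); 4p = 38 so p = 19/2. Opens right.
Directrix is the vertical line x = h − p = -10 − (19/2) = -39/2.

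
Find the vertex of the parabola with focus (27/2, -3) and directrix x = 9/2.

(9, -3)

The vertex is the midpoint between the focus and the directrix along the axis of symmetry.
Axis is horizontal (directrix is vertical). Vertex x-coordinate = (27/2 + 9/2)/2 = 9; y-coordinate = -3.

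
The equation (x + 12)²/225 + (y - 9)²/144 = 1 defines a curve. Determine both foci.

Center (-12, 9). The larger denominator 225 sits under the x-term, so the major axis is horizontal; a² = 225, b² = 144.
c² = a² - b² = 225 - 144 = 81, so c = 9.
Foci lie on the horizontal axis through the center: (h ± c, k).

(-21, 9) and (-3, 9)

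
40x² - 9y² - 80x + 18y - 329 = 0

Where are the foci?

(-6, 1) and (8, 1)

Group: 40(x² - 2x) -9(y² - 2y) = 329
40(x - 1)² -9(y - 1)² = 329 + 40 - 9 = 360
Dividing both sides by 360: (x - 1)²/9 - (y - 1)²/40 = 1
Hyperbola, center (1, 1), transverse axis horizontal; a² = 9, b² = 40.
c² = a² + b² = 9 + 40 = 49, so c = 7.
Foci lie on the horizontal axis through the center: (h ± c, k).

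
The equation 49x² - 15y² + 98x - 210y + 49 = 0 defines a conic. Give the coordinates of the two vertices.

Collect terms: 49(x² + 2x) -15(y² + 14y) = -49
Complete the square in x and y: 49(x + 1)² -15(y + 7)² = -49 + 49 - 735 = -735
Divide by -735: (y + 7)²/49 - (x + 1)²/15 = 1
Hyperbola, center (-1, -7), transverse axis vertical; a² = 49, b² = 15.
a = 7. Vertices at (h, k ± a).

(-1, -14) and (-1, 0)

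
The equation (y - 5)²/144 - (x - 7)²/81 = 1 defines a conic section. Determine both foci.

Center (7, 5). The positive term is the y-term, so the transverse axis is vertical; a² = 144, b² = 81.
c² = a² + b² = 144 + 81 = 225, so c = 15.
Foci lie on the vertical axis through the center: (h, k ± c).

(7, -10) and (7, 20)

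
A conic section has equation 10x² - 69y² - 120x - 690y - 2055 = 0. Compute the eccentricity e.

10(x² - 12x) -69(y² + 10y) = 2055
Complete the square in x and y: 10(x - 6)² -69(y + 5)² = 2055 + 360 - 1725 = 690
Divide by 690: (x - 6)²/69 - (y + 5)²/10 = 1
Hyperbola, center (6, -5), transverse axis horizontal; a² = 69, b² = 10.
c² = a² + b² = 79, so c = √79.
e = c/a = √79/√69 = √5451/69.

e = √5451/69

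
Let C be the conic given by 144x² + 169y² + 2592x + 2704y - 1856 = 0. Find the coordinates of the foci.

(-14, -8) and (-4, -8)

Group the x- and y-terms: 144(x² + 18x) + 169(y² + 16y) = 1856
Completing the square gives 144(x + 9)² + 169(y + 8)² = 1856 + 11664 + 10816 = 24336.
Divide by 24336: (x + 9)²/169 + (y + 8)²/144 = 1
Ellipse, center (-9, -8), major axis horizontal; a² = 169, b² = 144.
c² = a² - b² = 169 - 144 = 25, so c = 5.
Foci lie on the horizontal axis through the center: (h ± c, k).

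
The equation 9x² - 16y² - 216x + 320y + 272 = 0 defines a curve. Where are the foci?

Group: 9(x² - 24x) -16(y² - 20y) = -272
9(x - 12)² -16(y - 10)² = -272 + 1296 - 1600 = -576
Dividing both sides by -576: (y - 10)²/36 - (x - 12)²/64 = 1
Hyperbola, center (12, 10), transverse axis vertical; a² = 36, b² = 64.
c² = a² + b² = 36 + 64 = 100, so c = 10.
Foci lie on the vertical axis through the center: (h, k ± c).

(12, 0) and (12, 20)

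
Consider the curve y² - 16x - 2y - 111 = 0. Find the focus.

Only y is squared. Complete the square in y: (y - 1)² = 16(x + 7).
Vertex (-7, 1); 4p = 16 so p = 4. Opens right.
Focus is p units from the vertex along the axis: (h + p, k).

(-3, 1)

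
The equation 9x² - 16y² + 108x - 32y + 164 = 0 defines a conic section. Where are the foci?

Group: 9(x² + 12x) -16(y² + 2y) = -164
Complete the square: 9(x + 6)² -16(y + 1)² = -164 + 324 - 16 = 144
Dividing both sides by 144: (x + 6)²/16 - (y + 1)²/9 = 1
Hyperbola, center (-6, -1), transverse axis horizontal; a² = 16, b² = 9.
c² = a² + b² = 16 + 9 = 25, so c = 5.
Foci lie on the horizontal axis through the center: (h ± c, k).

(-11, -1) and (-1, -1)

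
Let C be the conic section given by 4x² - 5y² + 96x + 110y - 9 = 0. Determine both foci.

Group the x- and y-terms: 4(x² + 24x) -5(y² - 22y) = 9
Complete the square: 4(x + 12)² -5(y - 11)² = 9 + 576 - 605 = -20
Divide by -20: (y - 11)²/4 - (x + 12)²/5 = 1
Hyperbola, center (-12, 11), transverse axis vertical; a² = 4, b² = 5.
c² = a² + b² = 4 + 5 = 9, so c = 3.
Foci lie on the vertical axis through the center: (h, k ± c).

(-12, 8) and (-12, 14)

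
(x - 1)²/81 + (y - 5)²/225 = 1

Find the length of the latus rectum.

54/5

Center (1, 5). The larger denominator 225 sits under the y-term, so the major axis is vertical; a² = 225, b² = 81.
Latus rectum length = 2b²/a = 2·81/15 = 54/5.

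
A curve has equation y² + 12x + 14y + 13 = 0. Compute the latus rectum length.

12

Only y is squared. Complete the square in y: (y + 7)² = -12(x - 3).
Vertex (3, -7); 4p = -12 so p = -3. Opens left.
Latus rectum length = |4p| = 12.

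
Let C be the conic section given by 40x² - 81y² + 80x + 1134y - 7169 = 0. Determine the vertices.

(-10, 7) and (8, 7)

Group: 40(x² + 2x) -81(y² - 14y) = 7169
Complete the square: 40(x + 1)² -81(y - 7)² = 7169 + 40 - 3969 = 3240
Dividing both sides by 3240: (x + 1)²/81 - (y - 7)²/40 = 1
Hyperbola, center (-1, 7), transverse axis horizontal; a² = 81, b² = 40.
a = 9. Vertices at (h ± a, k).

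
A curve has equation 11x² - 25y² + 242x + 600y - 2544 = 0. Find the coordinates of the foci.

(-17, 12) and (-5, 12)

Group the x- and y-terms: 11(x² + 22x) -25(y² - 24y) = 2544
Completing the square gives 11(x + 11)² -25(y - 12)² = 2544 + 1331 - 3600 = 275.
Divide through by 275 to get (x + 11)²/25 - (y - 12)²/11 = 1.
Hyperbola, center (-11, 12), transverse axis horizontal; a² = 25, b² = 11.
c² = a² + b² = 25 + 11 = 36, so c = 6.
Foci lie on the horizontal axis through the center: (h ± c, k).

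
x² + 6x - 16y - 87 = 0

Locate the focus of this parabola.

Only x is squared. Complete the square in x: (x + 3)² = 16(y + 6).
Vertex (-3, -6); 4p = 16 so p = 4. Opens up.
Focus is p units from the vertex along the axis: (h, k + p).

(-3, -2)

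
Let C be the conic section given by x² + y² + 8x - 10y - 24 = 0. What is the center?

(-4, 5)

Collect terms: (x² + 8x) + (y² - 10y) = 24
Complete the square: (x + 4)² + (y - 5)² = 24 + 16 + 25 = 65
So (x + 4)² + (y - 5)² = 65.
Circle centered at (-4, 5) with r² = 65.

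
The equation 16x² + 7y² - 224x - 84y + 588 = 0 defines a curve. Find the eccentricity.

e = 3/4

Group the x- and y-terms: 16(x² - 14x) + 7(y² - 12y) = -588
Completing the square gives 16(x - 7)² + 7(y - 6)² = -588 + 784 + 252 = 448.
Divide by 448: (x - 7)²/28 + (y - 6)²/64 = 1
Ellipse, center (7, 6), major axis vertical; a² = 64, b² = 28.
c² = a² - b² = 36, so c = 6.
e = c/a = 6/8 = 3/4.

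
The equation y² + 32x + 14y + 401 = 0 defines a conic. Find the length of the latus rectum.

32

Only y is squared. Complete the square in y: (y + 7)² = -32(x + 11).
Vertex (-11, -7); 4p = -32 so p = -8. Opens left.
Latus rectum length = |4p| = 32.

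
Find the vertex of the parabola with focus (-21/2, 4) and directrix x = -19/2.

The vertex is the midpoint between the focus and the directrix along the axis of symmetry.
Axis is horizontal (directrix is vertical). Vertex x-coordinate = (-21/2 + (-19/2))/2 = -10; y-coordinate = 4.

(-10, 4)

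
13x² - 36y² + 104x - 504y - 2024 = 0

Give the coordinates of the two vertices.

(-10, -7) and (2, -7)

Rearranging, 13(x² + 8x) -36(y² + 14y) = 2024.
Complete the square in x and y: 13(x + 4)² -36(y + 7)² = 2024 + 208 - 1764 = 468
Divide through by 468 to get (x + 4)²/36 - (y + 7)²/13 = 1.
Hyperbola, center (-4, -7), transverse axis horizontal; a² = 36, b² = 13.
a = 6. Vertices at (h ± a, k).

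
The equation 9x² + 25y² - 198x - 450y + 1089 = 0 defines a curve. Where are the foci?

(-1, 9) and (23, 9)

Rearranging, 9(x² - 22x) + 25(y² - 18y) = -1089.
9(x - 11)² + 25(y - 9)² = -1089 + 1089 + 2025 = 2025
Divide through by 2025 to get (x - 11)²/225 + (y - 9)²/81 = 1.
Ellipse, center (11, 9), major axis horizontal; a² = 225, b² = 81.
c² = a² - b² = 225 - 81 = 144, so c = 12.
Foci lie on the horizontal axis through the center: (h ± c, k).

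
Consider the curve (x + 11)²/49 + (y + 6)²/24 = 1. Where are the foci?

(-16, -6) and (-6, -6)

Center (-11, -6). The larger denominator 49 sits under the x-term, so the major axis is horizontal; a² = 49, b² = 24.
c² = a² - b² = 49 - 24 = 25, so c = 5.
Foci lie on the horizontal axis through the center: (h ± c, k).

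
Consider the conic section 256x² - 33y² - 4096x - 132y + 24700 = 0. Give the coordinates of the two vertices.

(8, -18) and (8, 14)

Group: 256(x² - 16x) -33(y² + 4y) = -24700
Complete the square in x and y: 256(x - 8)² -33(y + 2)² = -24700 + 16384 - 132 = -8448
Divide by -8448: (y + 2)²/256 - (x - 8)²/33 = 1
Hyperbola, center (8, -2), transverse axis vertical; a² = 256, b² = 33.
a = 16. Vertices at (h, k ± a).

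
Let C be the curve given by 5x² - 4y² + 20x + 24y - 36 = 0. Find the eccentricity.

Group the x- and y-terms: 5(x² + 4x) -4(y² - 6y) = 36
Complete the square in x and y: 5(x + 2)² -4(y - 3)² = 36 + 20 - 36 = 20
Divide by 20: (x + 2)²/4 - (y - 3)²/5 = 1
Hyperbola, center (-2, 3), transverse axis horizontal; a² = 4, b² = 5.
c² = a² + b² = 9, so c = 3.
e = c/a = 3/2.

e = 3/2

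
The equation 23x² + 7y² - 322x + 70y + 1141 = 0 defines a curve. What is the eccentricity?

e = 4√23/23

Collect terms: 23(x² - 14x) + 7(y² + 10y) = -1141
23(x - 7)² + 7(y + 5)² = -1141 + 1127 + 175 = 161
Divide through by 161 to get (x - 7)²/7 + (y + 5)²/23 = 1.
Ellipse, center (7, -5), major axis vertical; a² = 23, b² = 7.
c² = a² - b² = 16, so c = 4.
e = c/a = 4/√23 = 4√23/23.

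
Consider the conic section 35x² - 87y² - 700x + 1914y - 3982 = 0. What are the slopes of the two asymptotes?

Rearranging, 35(x² - 20x) -87(y² - 22y) = 3982.
35(x - 10)² -87(y - 11)² = 3982 + 3500 - 10527 = -3045
Dividing both sides by -3045: (y - 11)²/35 - (x - 10)²/87 = 1
Hyperbola, center (10, 11), transverse axis vertical; a² = 35, b² = 87.
For a vertical hyperbola the asymptotes have slope ±a/b.
Here that is ±√35/√87 = ±√3045/87.

√3045/87 and -√3045/87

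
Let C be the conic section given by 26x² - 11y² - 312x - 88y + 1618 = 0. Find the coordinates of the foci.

(6, -4 - √111) and (6, -4 + √111)

Group: 26(x² - 12x) -11(y² + 8y) = -1618
26(x - 6)² -11(y + 4)² = -1618 + 936 - 176 = -858
Divide by -858: (y + 4)²/78 - (x - 6)²/33 = 1
Hyperbola, center (6, -4), transverse axis vertical; a² = 78, b² = 33.
c² = a² + b² = 78 + 33 = 111, so c = √111.
Foci lie on the vertical axis through the center: (h, k ± c).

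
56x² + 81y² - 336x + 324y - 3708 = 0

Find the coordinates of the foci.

(-2, -2) and (8, -2)

Group the x- and y-terms: 56(x² - 6x) + 81(y² + 4y) = 3708
56(x - 3)² + 81(y + 2)² = 3708 + 504 + 324 = 4536
Dividing both sides by 4536: (x - 3)²/81 + (y + 2)²/56 = 1
Ellipse, center (3, -2), major axis horizontal; a² = 81, b² = 56.
c² = a² - b² = 81 - 56 = 25, so c = 5.
Foci lie on the horizontal axis through the center: (h ± c, k).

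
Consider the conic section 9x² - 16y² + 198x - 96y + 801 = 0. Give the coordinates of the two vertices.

(-15, -3) and (-7, -3)

9(x² + 22x) -16(y² + 6y) = -801
Complete the square: 9(x + 11)² -16(y + 3)² = -801 + 1089 - 144 = 144
Divide through by 144 to get (x + 11)²/16 - (y + 3)²/9 = 1.
Hyperbola, center (-11, -3), transverse axis horizontal; a² = 16, b² = 9.
a = 4. Vertices at (h ± a, k).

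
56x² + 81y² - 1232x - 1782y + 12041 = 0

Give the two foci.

(6, 11) and (16, 11)

Rearranging, 56(x² - 22x) + 81(y² - 22y) = -12041.
Completing the square gives 56(x - 11)² + 81(y - 11)² = -12041 + 6776 + 9801 = 4536.
Divide by 4536: (x - 11)²/81 + (y - 11)²/56 = 1
Ellipse, center (11, 11), major axis horizontal; a² = 81, b² = 56.
c² = a² - b² = 81 - 56 = 25, so c = 5.
Foci lie on the horizontal axis through the center: (h ± c, k).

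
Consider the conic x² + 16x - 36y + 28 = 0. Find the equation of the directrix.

Only x is squared. Complete the square in x: (x + 8)² = 36(y + 1).
Vertex (-8, -1); 4p = 36 so p = 9. Opens up.
Directrix is the horizontal line y = k − p = -1 − (9) = -10.

y = -10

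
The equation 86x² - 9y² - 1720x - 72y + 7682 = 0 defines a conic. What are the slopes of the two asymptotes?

Group the x- and y-terms: 86(x² - 20x) -9(y² + 8y) = -7682
Complete the square in x and y: 86(x - 10)² -9(y + 4)² = -7682 + 8600 - 144 = 774
Divide by 774: (x - 10)²/9 - (y + 4)²/86 = 1
Hyperbola, center (10, -4), transverse axis horizontal; a² = 9, b² = 86.
For a horizontal hyperbola the asymptotes have slope ±b/a.
Here that is ±√86/3.

√86/3 and -√86/3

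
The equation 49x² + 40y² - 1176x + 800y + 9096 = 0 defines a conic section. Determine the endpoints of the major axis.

Group: 49(x² - 24x) + 40(y² + 20y) = -9096
Complete the square in x and y: 49(x - 12)² + 40(y + 10)² = -9096 + 7056 + 4000 = 1960
Divide through by 1960 to get (x - 12)²/40 + (y + 10)²/49 = 1.
Ellipse, center (12, -10), major axis vertical; a² = 49, b² = 40.
a = 7. Vertices at (h, k ± a).

(12, -17) and (12, -3)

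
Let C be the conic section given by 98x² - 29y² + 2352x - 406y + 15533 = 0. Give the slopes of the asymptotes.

7√58/29 and -7√58/29

Collect terms: 98(x² + 24x) -29(y² + 14y) = -15533
Complete the square: 98(x + 12)² -29(y + 7)² = -15533 + 14112 - 1421 = -2842
Divide by -2842: (y + 7)²/98 - (x + 12)²/29 = 1
Hyperbola, center (-12, -7), transverse axis vertical; a² = 98, b² = 29.
For a vertical hyperbola the asymptotes have slope ±a/b.
Here that is ±7√2/√29 = ±7√58/29.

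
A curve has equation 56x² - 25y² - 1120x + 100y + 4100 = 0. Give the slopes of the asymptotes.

Group: 56(x² - 20x) -25(y² - 4y) = -4100
56(x - 10)² -25(y - 2)² = -4100 + 5600 - 100 = 1400
Dividing both sides by 1400: (x - 10)²/25 - (y - 2)²/56 = 1
Hyperbola, center (10, 2), transverse axis horizontal; a² = 25, b² = 56.
For a horizontal hyperbola the asymptotes have slope ±b/a.
Here that is ±2√14/5.

2√14/5 and -2√14/5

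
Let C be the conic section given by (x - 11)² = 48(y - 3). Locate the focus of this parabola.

(11, 15)

Vertex (11, 3); 4p = 48 so p = 12. Opens up.
Focus is p units from the vertex along the axis: (h, k + p).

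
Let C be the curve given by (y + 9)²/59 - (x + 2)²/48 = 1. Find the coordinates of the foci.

Center (-2, -9). The positive term is the y-term, so the transverse axis is vertical; a² = 59, b² = 48.
c² = a² + b² = 59 + 48 = 107, so c = √107.
Foci lie on the vertical axis through the center: (h, k ± c).

(-2, -9 - √107) and (-2, -9 + √107)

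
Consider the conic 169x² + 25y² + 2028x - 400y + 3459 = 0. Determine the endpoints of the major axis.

(-6, -5) and (-6, 21)

169(x² + 12x) + 25(y² - 16y) = -3459
169(x + 6)² + 25(y - 8)² = -3459 + 6084 + 1600 = 4225
Divide through by 4225 to get (x + 6)²/25 + (y - 8)²/169 = 1.
Ellipse, center (-6, 8), major axis vertical; a² = 169, b² = 25.
a = 13. Vertices at (h, k ± a).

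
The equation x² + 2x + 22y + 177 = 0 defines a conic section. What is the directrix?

Only x is squared. Complete the square in x: (x + 1)² = -22(y + 8).
Vertex (-1, -8); 4p = -22 so p = -11/2. Opens down.
Directrix is the horizontal line y = k − p = -8 − (-11/2) = -5/2.

y = -5/2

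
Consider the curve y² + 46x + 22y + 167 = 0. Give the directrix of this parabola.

x = 21/2

Only y is squared. Complete the square in y: (y + 11)² = -46(x + 1).
Vertex (-1, -11); 4p = -46 so p = -23/2. Opens left.
Directrix is the vertical line x = h − p = -1 − (-23/2) = 21/2.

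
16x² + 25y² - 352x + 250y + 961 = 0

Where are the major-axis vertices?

16(x² - 22x) + 25(y² + 10y) = -961
16(x - 11)² + 25(y + 5)² = -961 + 1936 + 625 = 1600
Divide by 1600: (x - 11)²/100 + (y + 5)²/64 = 1
Ellipse, center (11, -5), major axis horizontal; a² = 100, b² = 64.
a = 10. Vertices at (h ± a, k).

(1, -5) and (21, -5)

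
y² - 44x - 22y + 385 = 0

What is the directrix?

Only y is squared. Complete the square in y: (y - 11)² = 44(x - 6).
Vertex (6, 11); 4p = 44 so p = 11. Opens right.
Directrix is the vertical line x = h − p = 6 − (11) = -5.

x = -5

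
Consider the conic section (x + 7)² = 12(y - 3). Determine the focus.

(-7, 6)

Vertex (-7, 3); 4p = 12 so p = 3. Opens up.
Focus is p units from the vertex along the axis: (h, k + p).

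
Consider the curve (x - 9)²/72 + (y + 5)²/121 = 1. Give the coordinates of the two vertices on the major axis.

(9, -16) and (9, 6)

Center (9, -5). The larger denominator 121 sits under the y-term, so the major axis is vertical; a² = 121, b² = 72.
a = 11. Vertices at (h, k ± a).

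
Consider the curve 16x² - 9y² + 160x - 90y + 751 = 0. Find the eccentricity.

e = 5/4

Group: 16(x² + 10x) -9(y² + 10y) = -751
Complete the square: 16(x + 5)² -9(y + 5)² = -751 + 400 - 225 = -576
Dividing both sides by -576: (y + 5)²/64 - (x + 5)²/36 = 1
Hyperbola, center (-5, -5), transverse axis vertical; a² = 64, b² = 36.
c² = a² + b² = 100, so c = 10.
e = c/a = 10/8 = 5/4.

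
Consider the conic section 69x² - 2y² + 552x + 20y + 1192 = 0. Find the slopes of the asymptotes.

√138/2 and -√138/2

Rearranging, 69(x² + 8x) -2(y² - 10y) = -1192.
Complete the square in x and y: 69(x + 4)² -2(y - 5)² = -1192 + 1104 - 50 = -138
Dividing both sides by -138: (y - 5)²/69 - (x + 4)²/2 = 1
Hyperbola, center (-4, 5), transverse axis vertical; a² = 69, b² = 2.
For a vertical hyperbola the asymptotes have slope ±a/b.
Here that is ±√69/√2 = ±√138/2.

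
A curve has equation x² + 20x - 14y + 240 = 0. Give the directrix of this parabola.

y = 13/2

Only x is squared. Complete the square in x: (x + 10)² = 14(y - 10).
Vertex (-10, 10); 4p = 14 so p = 7/2. Opens up.
Directrix is the horizontal line y = k − p = 10 − (7/2) = 13/2.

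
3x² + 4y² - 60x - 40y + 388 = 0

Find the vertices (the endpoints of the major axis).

(8, 5) and (12, 5)

Group the x- and y-terms: 3(x² - 20x) + 4(y² - 10y) = -388
Complete the square: 3(x - 10)² + 4(y - 5)² = -388 + 300 + 100 = 12
Divide by 12: (x - 10)²/4 + (y - 5)²/3 = 1
Ellipse, center (10, 5), major axis horizontal; a² = 4, b² = 3.
a = 2. Vertices at (h ± a, k).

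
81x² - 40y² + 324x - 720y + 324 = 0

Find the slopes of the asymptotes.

9√10/20 and -9√10/20

Rearranging, 81(x² + 4x) -40(y² + 18y) = -324.
Complete the square in x and y: 81(x + 2)² -40(y + 9)² = -324 + 324 - 3240 = -3240
Divide through by -3240 to get (y + 9)²/81 - (x + 2)²/40 = 1.
Hyperbola, center (-2, -9), transverse axis vertical; a² = 81, b² = 40.
For a vertical hyperbola the asymptotes have slope ±a/b.
Here that is ±9/2√10 = ±9√10/20.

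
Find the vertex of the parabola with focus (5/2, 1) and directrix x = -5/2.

The vertex is the midpoint between the focus and the directrix along the axis of symmetry.
Axis is horizontal (directrix is vertical). Vertex x-coordinate = (5/2 + (-5/2))/2 = 0; y-coordinate = 1.

(0, 1)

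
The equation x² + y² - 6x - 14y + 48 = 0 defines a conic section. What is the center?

(3, 7)

Rearranging, (x² - 6x) + (y² - 14y) = -48.
Completing the square gives (x - 3)² + (y - 7)² = -48 + 9 + 49 = 10.
So (x - 3)² + (y - 7)² = 10.
Circle centered at (3, 7) with r² = 10.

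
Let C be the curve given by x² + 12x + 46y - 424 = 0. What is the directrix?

y = 43/2

Only x is squared. Complete the square in x: (x + 6)² = -46(y - 10).
Vertex (-6, 10); 4p = -46 so p = -23/2. Opens down.
Directrix is the horizontal line y = k − p = 10 − (-23/2) = 43/2.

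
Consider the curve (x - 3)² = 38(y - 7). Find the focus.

Vertex (3, 7); 4p = 38 so p = 19/2. Opens up.
Focus is p units from the vertex along the axis: (h, k + p).

(3, 33/2)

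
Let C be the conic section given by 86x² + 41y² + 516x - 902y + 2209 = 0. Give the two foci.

(-3, 11 - 3√5) and (-3, 11 + 3√5)

Group: 86(x² + 6x) + 41(y² - 22y) = -2209
Complete the square in x and y: 86(x + 3)² + 41(y - 11)² = -2209 + 774 + 4961 = 3526
Divide through by 3526 to get (x + 3)²/41 + (y - 11)²/86 = 1.
Ellipse, center (-3, 11), major axis vertical; a² = 86, b² = 41.
c² = a² - b² = 86 - 41 = 45, so c = 3√5.
Foci lie on the vertical axis through the center: (h, k ± c).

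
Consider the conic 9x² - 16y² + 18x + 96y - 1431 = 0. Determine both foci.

(-16, 3) and (14, 3)

Group the x- and y-terms: 9(x² + 2x) -16(y² - 6y) = 1431
9(x + 1)² -16(y - 3)² = 1431 + 9 - 144 = 1296
Dividing both sides by 1296: (x + 1)²/144 - (y - 3)²/81 = 1
Hyperbola, center (-1, 3), transverse axis horizontal; a² = 144, b² = 81.
c² = a² + b² = 144 + 81 = 225, so c = 15.
Foci lie on the horizontal axis through the center: (h ± c, k).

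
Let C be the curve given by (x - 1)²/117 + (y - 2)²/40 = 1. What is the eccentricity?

e = √1001/39

Center (1, 2). The larger denominator 117 sits under the x-term, so the major axis is horizontal; a² = 117, b² = 40.
c² = a² - b² = 77, so c = √77.
e = c/a = √77/3√13 = √1001/39.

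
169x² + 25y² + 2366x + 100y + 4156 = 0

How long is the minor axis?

Group: 169(x² + 14x) + 25(y² + 4y) = -4156
Completing the square gives 169(x + 7)² + 25(y + 2)² = -4156 + 8281 + 100 = 4225.
Dividing both sides by 4225: (x + 7)²/25 + (y + 2)²/169 = 1
Ellipse, center (-7, -2), major axis vertical; a² = 169, b² = 25.
b² = 25 so b = 5; the minor axis has length 2b = 10.

10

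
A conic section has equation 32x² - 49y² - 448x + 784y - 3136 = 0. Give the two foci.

(-2, 8) and (16, 8)

Group: 32(x² - 14x) -49(y² - 16y) = 3136
32(x - 7)² -49(y - 8)² = 3136 + 1568 - 3136 = 1568
Divide by 1568: (x - 7)²/49 - (y - 8)²/32 = 1
Hyperbola, center (7, 8), transverse axis horizontal; a² = 49, b² = 32.
c² = a² + b² = 49 + 32 = 81, so c = 9.
Foci lie on the horizontal axis through the center: (h ± c, k).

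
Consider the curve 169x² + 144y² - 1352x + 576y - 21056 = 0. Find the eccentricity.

Collect terms: 169(x² - 8x) + 144(y² + 4y) = 21056
169(x - 4)² + 144(y + 2)² = 21056 + 2704 + 576 = 24336
Dividing both sides by 24336: (x - 4)²/144 + (y + 2)²/169 = 1
Ellipse, center (4, -2), major axis vertical; a² = 169, b² = 144.
c² = a² - b² = 25, so c = 5.
e = c/a = 5/13.

e = 5/13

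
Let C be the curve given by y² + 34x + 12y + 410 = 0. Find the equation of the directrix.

Only y is squared. Complete the square in y: (y + 6)² = -34(x + 11).
Vertex (-11, -6); 4p = -34 so p = -17/2. Opens left.
Directrix is the vertical line x = h − p = -11 − (-17/2) = -5/2.

x = -5/2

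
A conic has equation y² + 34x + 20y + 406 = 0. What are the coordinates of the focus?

Only y is squared. Complete the square in y: (y + 10)² = -34(x + 9).
Vertex (-9, -10); 4p = -34 so p = -17/2. Opens left.
Focus is p units from the vertex along the axis: (h + p, k).

(-35/2, -10)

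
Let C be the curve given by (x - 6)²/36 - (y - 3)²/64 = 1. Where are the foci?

Center (6, 3). The positive term is the x-term, so the transverse axis is horizontal; a² = 36, b² = 64.
c² = a² + b² = 36 + 64 = 100, so c = 10.
Foci lie on the horizontal axis through the center: (h ± c, k).

(-4, 3) and (16, 3)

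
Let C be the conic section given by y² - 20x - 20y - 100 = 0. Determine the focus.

Only y is squared. Complete the square in y: (y - 10)² = 20(x + 10).
Vertex (-10, 10); 4p = 20 so p = 5. Opens right.
Focus is p units from the vertex along the axis: (h + p, k).

(-5, 10)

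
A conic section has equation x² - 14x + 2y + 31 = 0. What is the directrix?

Only x is squared. Complete the square in x: (x - 7)² = -2(y - 9).
Vertex (7, 9); 4p = -2 so p = -1/2. Opens down.
Directrix is the horizontal line y = k − p = 9 − (-1/2) = 19/2.

y = 19/2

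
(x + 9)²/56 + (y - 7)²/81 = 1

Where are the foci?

Center (-9, 7). The larger denominator 81 sits under the y-term, so the major axis is vertical; a² = 81, b² = 56.
c² = a² - b² = 81 - 56 = 25, so c = 5.
Foci lie on the vertical axis through the center: (h, k ± c).

(-9, 2) and (-9, 12)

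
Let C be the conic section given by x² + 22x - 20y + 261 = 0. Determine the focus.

Only x is squared. Complete the square in x: (x + 11)² = 20(y - 7).
Vertex (-11, 7); 4p = 20 so p = 5. Opens up.
Focus is p units from the vertex along the axis: (h, k + p).

(-11, 12)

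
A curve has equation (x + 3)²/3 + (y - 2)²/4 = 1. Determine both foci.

Center (-3, 2). The larger denominator 4 sits under the y-term, so the major axis is vertical; a² = 4, b² = 3.
c² = a² - b² = 4 - 3 = 1, so c = 1.
Foci lie on the vertical axis through the center: (h, k ± c).

(-3, 1) and (-3, 3)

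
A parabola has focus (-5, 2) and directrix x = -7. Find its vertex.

The vertex is the midpoint between the focus and the directrix along the axis of symmetry.
Axis is horizontal (directrix is vertical). Vertex x-coordinate = (-5 + (-7))/2 = -6; y-coordinate = 2.

(-6, 2)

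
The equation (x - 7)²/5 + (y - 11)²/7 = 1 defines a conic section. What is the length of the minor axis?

2√5

Center (7, 11). The larger denominator 7 sits under the y-term, so the major axis is vertical; a² = 7, b² = 5.
b² = 5 so b = √5; the minor axis has length 2b = 2√5.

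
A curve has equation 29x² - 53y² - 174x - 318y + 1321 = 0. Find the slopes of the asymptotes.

√1537/53 and -√1537/53

Collect terms: 29(x² - 6x) -53(y² + 6y) = -1321
Complete the square in x and y: 29(x - 3)² -53(y + 3)² = -1321 + 261 - 477 = -1537
Divide through by -1537 to get (y + 3)²/29 - (x - 3)²/53 = 1.
Hyperbola, center (3, -3), transverse axis vertical; a² = 29, b² = 53.
For a vertical hyperbola the asymptotes have slope ±a/b.
Here that is ±√29/√53 = ±√1537/53.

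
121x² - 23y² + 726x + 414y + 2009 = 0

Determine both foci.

(-3, -3) and (-3, 21)

Collect terms: 121(x² + 6x) -23(y² - 18y) = -2009
121(x + 3)² -23(y - 9)² = -2009 + 1089 - 1863 = -2783
Divide by -2783: (y - 9)²/121 - (x + 3)²/23 = 1
Hyperbola, center (-3, 9), transverse axis vertical; a² = 121, b² = 23.
c² = a² + b² = 121 + 23 = 144, so c = 12.
Foci lie on the vertical axis through the center: (h, k ± c).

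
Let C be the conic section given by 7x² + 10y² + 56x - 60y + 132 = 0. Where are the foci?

Group the x- and y-terms: 7(x² + 8x) + 10(y² - 6y) = -132
Complete the square: 7(x + 4)² + 10(y - 3)² = -132 + 112 + 90 = 70
Divide by 70: (x + 4)²/10 + (y - 3)²/7 = 1
Ellipse, center (-4, 3), major axis horizontal; a² = 10, b² = 7.
c² = a² - b² = 10 - 7 = 3, so c = √3.
Foci lie on the horizontal axis through the center: (h ± c, k).

(-4 - √3, 3) and (-4 + √3, 3)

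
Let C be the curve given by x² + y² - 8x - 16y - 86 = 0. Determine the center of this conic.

(4, 8)

Collect terms: (x² - 8x) + (y² - 16y) = 86
Complete the square: (x - 4)² + (y - 8)² = 86 + 16 + 64 = 166
So (x - 4)² + (y - 8)² = 166.
Circle centered at (4, 8) with r² = 166.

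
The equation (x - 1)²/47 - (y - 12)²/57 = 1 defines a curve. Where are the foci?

Center (1, 12). The positive term is the x-term, so the transverse axis is horizontal; a² = 47, b² = 57.
c² = a² + b² = 47 + 57 = 104, so c = 2√26.
Foci lie on the horizontal axis through the center: (h ± c, k).

(1 - 2√26, 12) and (1 + 2√26, 12)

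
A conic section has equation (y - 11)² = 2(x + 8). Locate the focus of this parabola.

Vertex (-8, 11); 4p = 2 so p = 1/2. Opens right.
Focus is p units from the vertex along the axis: (h + p, k).

(-15/2, 11)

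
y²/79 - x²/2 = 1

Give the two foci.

Center (0, 0). The positive term is the y-term, so the transverse axis is vertical; a² = 79, b² = 2.
c² = a² + b² = 79 + 2 = 81, so c = 9.
Foci lie on the vertical axis through the center: (h, k ± c).

(0, -9) and (0, 9)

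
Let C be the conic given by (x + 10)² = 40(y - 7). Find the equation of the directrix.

Vertex (-10, 7); 4p = 40 so p = 10. Opens up.
Directrix is the horizontal line y = k − p = 7 − (10) = -3.

y = -3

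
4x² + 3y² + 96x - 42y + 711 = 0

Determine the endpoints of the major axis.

(-12, 5) and (-12, 9)

Collect terms: 4(x² + 24x) + 3(y² - 14y) = -711
Complete the square in x and y: 4(x + 12)² + 3(y - 7)² = -711 + 576 + 147 = 12
Dividing both sides by 12: (x + 12)²/3 + (y - 7)²/4 = 1
Ellipse, center (-12, 7), major axis vertical; a² = 4, b² = 3.
a = 2. Vertices at (h, k ± a).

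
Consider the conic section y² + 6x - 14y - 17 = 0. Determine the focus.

Only y is squared. Complete the square in y: (y - 7)² = -6(x - 11).
Vertex (11, 7); 4p = -6 so p = -3/2. Opens left.
Focus is p units from the vertex along the axis: (h + p, k).

(19/2, 7)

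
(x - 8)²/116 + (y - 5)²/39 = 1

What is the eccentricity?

Center (8, 5). The larger denominator 116 sits under the x-term, so the major axis is horizontal; a² = 116, b² = 39.
c² = a² - b² = 77, so c = √77.
e = c/a = √77/2√29 = √2233/58.

e = √2233/58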